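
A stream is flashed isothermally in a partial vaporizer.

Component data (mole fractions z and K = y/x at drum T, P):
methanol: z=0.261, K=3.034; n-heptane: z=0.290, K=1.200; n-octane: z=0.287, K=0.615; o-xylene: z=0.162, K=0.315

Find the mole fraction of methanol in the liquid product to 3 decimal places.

x_methanol = 0.127

Let ψ = V/F and solve Σ zᵢ(Kᵢ−1)/(1+ψ(Kᵢ−1)) = 0.
Feasibility: ΣzᵢKᵢ = 1.367, Σzᵢ/Kᵢ = 1.309 — both > 1, two phases present.
Newton–Raphson from ψ = 0.5:
  ψ = 0.500: g = 0.0103, g' = -0.516 → ψ = 0.520
Converged at ψ = 0.520.
Compositions from xᵢ = zᵢ/(1+ψ(Kᵢ−1)), yᵢ = Kᵢxᵢ:
  methanol: x = 0.127, y = 0.385
  n-heptane: x = 0.263, y = 0.315
  n-octane: x = 0.359, y = 0.221
  o-xylene: x = 0.252, y = 0.079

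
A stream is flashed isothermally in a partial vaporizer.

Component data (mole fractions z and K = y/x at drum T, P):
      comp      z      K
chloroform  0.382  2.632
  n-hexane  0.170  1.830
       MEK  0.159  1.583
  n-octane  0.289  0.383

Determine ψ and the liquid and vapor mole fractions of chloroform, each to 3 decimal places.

Material balance + equilibrium reduce to Σ zᵢ(Kᵢ−1)/(1+ψ(Kᵢ−1)) = 0.
Check two-phase: ΣzᵢKᵢ = 1.679 > 1 and Σzᵢ/Kᵢ = 1.093 > 1, so g(0) = 0.679 > 0 and g(1) = -0.093 < 0.
Newton–Raphson from ψ = 0.62:
  ψ = 0.620: g = 0.1823, g' = -0.620 → ψ = 0.914
  ψ = 0.914: g = -0.0180, g' = -0.803 → ψ = 0.892
  ψ = 0.892: g = -0.0003, g' = -0.774 → ψ = 0.891
Converged at ψ = 0.891.
Compositions from xᵢ = zᵢ/(1+ψ(Kᵢ−1)), yᵢ = Kᵢxᵢ:
  chloroform: x = 0.156, y = 0.410
  n-hexane: x = 0.098, y = 0.179
  MEK: x = 0.105, y = 0.166
  n-octane: x = 0.642, y = 0.246

ψ = 0.891, x_chloroform = 0.156, y_chloroform = 0.410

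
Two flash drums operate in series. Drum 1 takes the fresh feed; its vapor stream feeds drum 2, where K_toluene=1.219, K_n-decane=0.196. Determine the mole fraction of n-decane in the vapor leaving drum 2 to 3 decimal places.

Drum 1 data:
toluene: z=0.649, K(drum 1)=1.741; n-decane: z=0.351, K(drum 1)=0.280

Drum 1:
Binary case is linear: z₁(K₁−1)(1+ψ₁(K₂−1)) + z₂(K₂−1)(1+ψ₁(K₁−1)) = 0
⇒ ψ₁ = [z₁(K₁−1)+z₂(K₂−1)] / [−(K₁−1)(K₂−1)] = 0.2282/0.5335 = 0.428
Drum-1 compositions:
  toluene: x = 0.493, y = 0.858
  n-decane: x = 0.507, y = 0.142
Drum-2 feed = drum-1 vapor: z₂ = (0.8580, 0.1420).
Drum 2:
Material balance + equilibrium reduce to Σ zᵢ(Kᵢ−1)/(1+ψ₂(Kᵢ−1)) = 0.
Feasibility: ΣzᵢKᵢ = 1.074, Σzᵢ/Kᵢ = 1.428 — both > 1, two phases present.
Binary case is linear: z₁(K₁−1)(1+ψ₂(K₂−1)) + z₂(K₂−1)(1+ψ₂(K₁−1)) = 0
⇒ ψ₂ = [z₁(K₁−1)+z₂(K₂−1)] / [−(K₁−1)(K₂−1)] = 0.0737/0.1761 = 0.419
  toluene: x = 0.786, y = 0.958
  n-decane: x = 0.214, y = 0.042

y_n-decane (drum 2) = 0.042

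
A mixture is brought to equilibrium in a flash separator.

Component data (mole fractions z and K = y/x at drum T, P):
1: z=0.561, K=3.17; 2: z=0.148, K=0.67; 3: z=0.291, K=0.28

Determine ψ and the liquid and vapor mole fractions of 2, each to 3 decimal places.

ψ = 0.697, x_2 = 0.192, y_2 = 0.129

Rachford–Rice: g(ψ) = Σ zᵢ(Kᵢ−1)/(1+ψ(Kᵢ−1)) = 0.
Feasibility: ΣzᵢKᵢ = 1.959, Σzᵢ/Kᵢ = 1.437 — both > 1, two phases present.
Newton–Raphson from ψ = 0.5:
  ψ = 0.500: g = 0.1980, g' = -0.999 → ψ = 0.698
  ψ = 0.698: g = -0.0007, g' = -1.055 → ψ = 0.697
Converged at ψ = 0.697.
Compositions from xᵢ = zᵢ/(1+ψ(Kᵢ−1)), yᵢ = Kᵢxᵢ:
  1: x = 0.223, y = 0.708
  2: x = 0.192, y = 0.129
  3: x = 0.585, y = 0.164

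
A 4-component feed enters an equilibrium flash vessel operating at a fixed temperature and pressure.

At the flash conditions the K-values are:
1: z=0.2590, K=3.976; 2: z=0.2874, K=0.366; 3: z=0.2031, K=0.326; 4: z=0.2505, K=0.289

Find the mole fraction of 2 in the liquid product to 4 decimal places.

Newton iteration, ψ⁰ = 0.5:
  ψ = 0.5000: g = -0.43980, g' = -1.1330 → ψ = 0.1118
  ψ = 0.1118: g = 0.04068, g' = -1.6826 → ψ = 0.1360
  ψ = 0.1360: g = 0.00143, g' = -1.5678 → ψ = 0.1369
Converged at ψ = 0.1369.
Compositions from xᵢ = zᵢ/(1+ψ(Kᵢ−1)), yᵢ = Kᵢxᵢ:
  1: x = 0.1840, y = 0.7317
  2: x = 0.3147, y = 0.1152
  3: x = 0.2237, y = 0.0729
  4: x = 0.2775, y = 0.0802

x_2 = 0.3147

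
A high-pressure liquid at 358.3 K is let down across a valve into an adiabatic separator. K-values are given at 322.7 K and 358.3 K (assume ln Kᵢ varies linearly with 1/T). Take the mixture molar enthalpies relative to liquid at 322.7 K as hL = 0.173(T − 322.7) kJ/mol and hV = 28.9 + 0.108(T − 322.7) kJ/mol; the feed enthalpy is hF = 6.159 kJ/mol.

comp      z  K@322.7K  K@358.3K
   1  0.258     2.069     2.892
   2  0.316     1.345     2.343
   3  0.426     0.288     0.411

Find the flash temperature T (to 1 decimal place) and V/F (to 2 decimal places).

T = 324.8 K, V/F = 0.20

Adiabatic flash: solve Rachford–Rice at each trial T, then check hF = ψ·hV(T) + (1−ψ)·hL(T).
  T = 322.7 K: K = (2.069, 1.345, 0.288), RR gives ψ = 0.153, H_out = 4.432 kJ/mol
  T = 358.3 K: K = (2.892, 2.343, 0.411), RR gives ψ = 0.702, H_out = 24.833 kJ/mol
  T = 340.5 K: K = (2.468, 1.801, 0.347), RR gives ψ = 0.480, H_out = 16.398 kJ/mol
  T = 331.6 K: K = (2.265, 1.563, 0.317), RR gives ψ = 0.338, H_out = 11.099 kJ/mol
  T = 327.1 K: K = (2.165, 1.450, 0.302), RR gives ψ = 0.251, H_out = 7.940 kJ/mol
  T = 324.9 K: K = (2.117, 1.397, 0.295), RR gives ψ = 0.204, H_out = 6.244 kJ/mol
Linear interpolation between T = 322.7 (H_out = 4.432) and T = 324.9 (H_out = 6.244) on hF = 6.159 gives T ≈ 324.8 K, at which ψ = 0.20.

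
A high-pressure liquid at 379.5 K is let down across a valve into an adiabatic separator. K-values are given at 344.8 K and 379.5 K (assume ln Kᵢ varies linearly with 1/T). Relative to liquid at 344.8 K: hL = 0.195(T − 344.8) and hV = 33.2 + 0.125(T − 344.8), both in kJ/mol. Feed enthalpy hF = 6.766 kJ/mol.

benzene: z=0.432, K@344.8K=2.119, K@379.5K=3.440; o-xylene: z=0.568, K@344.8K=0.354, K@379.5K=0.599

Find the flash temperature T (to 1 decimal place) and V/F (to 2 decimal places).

Adiabatic flash: solve Rachford–Rice at each trial T, then check hF = ψ·hV(T) + (1−ψ)·hL(T).
  T = 344.8 K: K = (2.119, 0.354), RR gives ψ = 0.161, H_out = 5.350 kJ/mol
  T = 379.5 K: K = (3.440, 0.599), RR gives ψ = 0.845, H_out = 32.753 kJ/mol
  T = 362.1 K: K = (2.729, 0.466), RR gives ψ = 0.481, H_out = 18.745 kJ/mol
  T = 353.5 K: K = (2.414, 0.408), RR gives ψ = 0.328, H_out = 12.383 kJ/mol
  T = 349.1 K: K = (2.262, 0.380), RR gives ψ = 0.247, H_out = 8.953 kJ/mol
  T = 347.0 K: K = (2.191, 0.367), RR gives ψ = 0.206, H_out = 7.232 kJ/mol
  T = 345.9 K: K = (2.155, 0.361), RR gives ψ = 0.184, H_out = 6.302 kJ/mol
Linear interpolation between T = 345.9 (H_out = 6.302) and T = 347.0 (H_out = 7.232) on hF = 6.766 gives T ≈ 346.4 K, at which ψ = 0.19.

T = 346.4 K, V/F = 0.19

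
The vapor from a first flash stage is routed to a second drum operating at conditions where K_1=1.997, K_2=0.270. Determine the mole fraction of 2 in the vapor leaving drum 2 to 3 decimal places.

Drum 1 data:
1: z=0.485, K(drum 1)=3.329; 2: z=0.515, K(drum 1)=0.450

y_2 (drum 2) = 0.156

Drum 1:
Binary case is linear: z₁(K₁−1)(1+ψ₁(K₂−1)) + z₂(K₂−1)(1+ψ₁(K₁−1)) = 0
⇒ ψ₁ = [z₁(K₁−1)+z₂(K₂−1)] / [−(K₁−1)(K₂−1)] = 0.8463/1.2810 = 0.661
Drum-1 compositions:
  1: x = 0.191, y = 0.636
  2: x = 0.809, y = 0.364
Drum-2 feed = drum-1 vapor: z₂ = (0.6360, 0.3640).
Drum 2:
Rachford–Rice: g(ψ₂) = Σ zᵢ(Kᵢ−1)/(1+ψ₂(Kᵢ−1)) = 0.
Check two-phase: ΣzᵢKᵢ = 1.368 > 1 and Σzᵢ/Kᵢ = 1.667 > 1, so g(0) = 0.368 > 0 and g(1) = -0.667 < 0.
Newton iteration, ψ₂⁰ = 0.33:
  ψ₂ = 0.330: g = 0.1270, g' = -0.695 → ψ₂ = 0.513
  ψ₂ = 0.513: g = -0.0052, g' = -0.772 → ψ₂ = 0.506
Converged at ψ₂ = 0.506.
  1: x = 0.423, y = 0.844
  2: x = 0.577, y = 0.156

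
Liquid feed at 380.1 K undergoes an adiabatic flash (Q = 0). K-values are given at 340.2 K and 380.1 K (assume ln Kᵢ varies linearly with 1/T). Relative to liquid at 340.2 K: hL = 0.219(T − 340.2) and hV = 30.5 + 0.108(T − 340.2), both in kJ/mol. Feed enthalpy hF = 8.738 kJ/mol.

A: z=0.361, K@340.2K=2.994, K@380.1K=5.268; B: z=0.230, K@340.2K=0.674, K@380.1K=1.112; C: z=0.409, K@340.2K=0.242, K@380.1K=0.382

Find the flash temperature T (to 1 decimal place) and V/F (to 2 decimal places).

T = 341.4 K, V/F = 0.28

Adiabatic flash: solve Rachford–Rice at each trial T, then check hF = ψ·hV(T) + (1−ψ)·hL(T).
  T = 340.2 K: K = (2.994, 0.674, 0.242), RR gives ψ = 0.266, H_out = 8.111 kJ/mol
  T = 380.1 K: K = (5.268, 1.112, 0.382), RR gives ψ = 0.661, H_out = 25.968 kJ/mol
  T = 360.1 K: K = (4.031, 0.877, 0.308), RR gives ψ = 0.472, H_out = 17.702 kJ/mol
  T = 350.1 K: K = (3.486, 0.771, 0.274), RR gives ψ = 0.374, H_out = 13.155 kJ/mol
  T = 345.1 K: K = (3.232, 0.721, 0.257), RR gives ψ = 0.321, H_out = 10.695 kJ/mol
  T = 342.6 K: K = (3.109, 0.697, 0.249), RR gives ψ = 0.294, H_out = 9.401 kJ/mol
Linear interpolation between T = 340.2 (H_out = 8.111) and T = 342.6 (H_out = 9.401) on hF = 8.738 gives T ≈ 341.4 K, at which ψ = 0.28.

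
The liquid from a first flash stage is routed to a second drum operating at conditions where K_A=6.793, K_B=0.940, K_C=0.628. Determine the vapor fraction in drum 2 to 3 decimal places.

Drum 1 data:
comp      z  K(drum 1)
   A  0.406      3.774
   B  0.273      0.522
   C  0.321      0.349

Drum 1:
Newton–Raphson from ψ₁ = 0.41:
  ψ₁ = 0.410: g = 0.0796, g' = -1.034 → ψ₁ = 0.487
  ψ₁ = 0.487: g = 0.0030, g' = -0.963 → ψ₁ = 0.490
Converged at ψ₁ = 0.490.
Drum-1 compositions:
  A: x = 0.172, y = 0.649
  B: x = 0.357, y = 0.186
  C: x = 0.471, y = 0.165
Drum-2 feed = drum-1 liquid: z₂ = (0.1721, 0.3565, 0.4714).
Drum 2:
Material balance + equilibrium reduce to Σ zᵢ(Kᵢ−1)/(1+ψ₂(Kᵢ−1)) = 0.
Feasibility: ΣzᵢKᵢ = 1.800, Σzᵢ/Kᵢ = 1.155 — both > 1, two phases present.
Newton iteration, ψ₂⁰ = 0.63:
  ψ₂ = 0.630: g = -0.0369, g' = -0.380 → ψ₂ = 0.533
  ψ₂ = 0.533: g = 0.0031, g' = -0.449 → ψ₂ = 0.540
Converged at ψ₂ = 0.540.
  A: x = 0.042, y = 0.283
  B: x = 0.368, y = 0.346
  C: x = 0.590, y = 0.370

V/F (drum 2) = 0.540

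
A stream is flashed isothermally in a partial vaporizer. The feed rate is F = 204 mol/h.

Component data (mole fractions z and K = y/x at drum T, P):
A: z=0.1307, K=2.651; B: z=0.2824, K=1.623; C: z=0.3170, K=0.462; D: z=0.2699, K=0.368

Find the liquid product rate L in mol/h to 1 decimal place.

L = 187.6 mol/h

Newton–Raphson from ψ = 0.62:
  ψ = 0.6200: g = -0.30284, g' = -0.6421 → ψ = 0.1484
  ψ = 0.1484: g = -0.03918, g' = -0.5613 → ψ = 0.0786
  ψ = 0.0786: g = 0.00118, g' = -0.5982 → ψ = 0.0805
Converged at ψ = 0.0805.
Then V = ψ·F = 0.0805·204 = 16.4 mol/h and L = F − V = 187.6 mol/h.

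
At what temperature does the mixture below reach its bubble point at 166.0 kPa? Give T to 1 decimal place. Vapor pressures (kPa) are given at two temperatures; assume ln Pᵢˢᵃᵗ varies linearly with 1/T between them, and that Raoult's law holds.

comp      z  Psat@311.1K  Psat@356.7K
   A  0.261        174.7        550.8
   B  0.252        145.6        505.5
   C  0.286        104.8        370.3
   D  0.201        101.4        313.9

T = 318.7 K

Bubble-point temperature: ΣzᵢPᵢˢᵃᵗ(T) = P. Interpolate ln Pᵢˢᵃᵗ = aᵢ + bᵢ/T.
  T = 311.1 K: ΣzᵢPᵢˢᵃᵗ = 132.64 kPa
  T = 356.7 K: ΣzᵢPᵢˢᵃᵗ = 440.14 kPa
  T = 333.9 K: ΣzᵢPᵢˢᵃᵗ = 251.63 kPa
  T = 322.5 K: ΣzᵢPᵢˢᵃᵗ = 184.75 kPa
  T = 316.8 K: ΣzᵢPᵢˢᵃᵗ = 157.01 kPa
  T = 319.6 K: ΣzᵢPᵢˢᵃᵗ = 170.19 kPa
Interpolating between 316.8 K and 319.6 K gives T ≈ 318.7 K.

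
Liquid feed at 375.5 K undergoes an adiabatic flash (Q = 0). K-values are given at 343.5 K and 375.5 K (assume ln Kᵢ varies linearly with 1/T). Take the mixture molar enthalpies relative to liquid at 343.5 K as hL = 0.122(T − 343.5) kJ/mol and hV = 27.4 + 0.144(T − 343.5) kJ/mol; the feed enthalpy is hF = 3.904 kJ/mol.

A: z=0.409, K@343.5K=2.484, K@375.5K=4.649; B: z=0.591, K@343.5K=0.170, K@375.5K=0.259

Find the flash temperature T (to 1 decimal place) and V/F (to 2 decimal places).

Adiabatic flash: solve Rachford–Rice at each trial T, then check hF = ψ·hV(T) + (1−ψ)·hL(T).
  T = 343.5 K: K = (2.484, 0.170), RR gives ψ = 0.095, H_out = 2.590 kJ/mol
  T = 375.5 K: K = (4.649, 0.259), RR gives ψ = 0.390, H_out = 14.864 kJ/mol
  T = 359.5 K: K = (3.446, 0.212), RR gives ψ = 0.277, H_out = 9.647 kJ/mol
  T = 351.5 K: K = (2.937, 0.190), RR gives ψ = 0.200, H_out = 6.489 kJ/mol
  T = 347.5 K: K = (2.703, 0.180), RR gives ψ = 0.152, H_out = 4.661 kJ/mol
  T = 345.5 K: K = (2.592, 0.175), RR gives ψ = 0.124, H_out = 3.661 kJ/mol
Linear interpolation between T = 345.5 (H_out = 3.661) and T = 347.5 (H_out = 4.661) on hF = 3.904 gives T ≈ 346.0 K, at which ψ = 0.13.

T = 346.0 K, V/F = 0.13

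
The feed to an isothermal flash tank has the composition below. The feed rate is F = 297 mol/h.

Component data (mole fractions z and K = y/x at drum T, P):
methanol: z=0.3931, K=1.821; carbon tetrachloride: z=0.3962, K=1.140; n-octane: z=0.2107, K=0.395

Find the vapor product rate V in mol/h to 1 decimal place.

V = 235.8 mol/h

Rachford–Rice: g(ψ) = Σ zᵢ(Kᵢ−1)/(1+ψ(Kᵢ−1)) = 0.
Feasibility: ΣzᵢKᵢ = 1.2507, Σzᵢ/Kᵢ = 1.0968 — both > 1, two phases present.
Newton–Raphson from ψ = 0.5:
  ψ = 0.5000: g = 0.09789, g' = -0.2985 → ψ = 0.8280
  ψ = 0.8280: g = -0.01358, g' = -0.4098 → ψ = 0.7948
  ψ = 0.7948: g = -0.00034, g' = -0.3895 → ψ = 0.7939
Converged at ψ = 0.7939.
Then V = ψ·F = 0.7939·297 = 235.8 mol/h and L = F − V = 61.2 mol/h.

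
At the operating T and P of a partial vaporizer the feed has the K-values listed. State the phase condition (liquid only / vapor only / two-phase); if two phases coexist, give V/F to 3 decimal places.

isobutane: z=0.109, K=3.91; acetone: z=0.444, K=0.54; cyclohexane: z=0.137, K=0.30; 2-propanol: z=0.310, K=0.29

liquid only

ΣzᵢKᵢ = 0.797; Σzᵢ/Kᵢ = 2.376.
Since ΣzᵢKᵢ < 1 the mixture is below its bubble point — single liquid phase.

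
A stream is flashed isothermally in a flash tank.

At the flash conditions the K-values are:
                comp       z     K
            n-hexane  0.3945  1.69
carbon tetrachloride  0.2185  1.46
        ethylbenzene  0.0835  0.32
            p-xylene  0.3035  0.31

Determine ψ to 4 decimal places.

ψ = 0.2519

Newton iteration, ψ⁰ = 0.5:
  ψ = 0.5000: g = -0.12165, g' = -0.5598 → ψ = 0.2827
  ψ = 0.2827: g = -0.01374, g' = -0.4499 → ψ = 0.2522
  ψ = 0.2522: g = -0.00013, g' = -0.4414 → ψ = 0.2519
Converged at ψ = 0.2519.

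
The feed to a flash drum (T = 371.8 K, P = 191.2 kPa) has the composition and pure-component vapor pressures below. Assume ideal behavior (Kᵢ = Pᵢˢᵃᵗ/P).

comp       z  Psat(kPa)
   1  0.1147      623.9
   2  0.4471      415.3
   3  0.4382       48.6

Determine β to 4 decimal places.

β = 0.4288

Raoult's law: Kᵢ = Pᵢˢᵃᵗ/P = Pᵢˢᵃᵗ/191.2.
  K_1 = 623.9/191.2 = 3.263075, K_2 = 415.3/191.2 = 2.172071, K_3 = 48.6/191.2 = 0.254184
Material balance + equilibrium reduce to Σ zᵢ(Kᵢ−1)/(1+β(Kᵢ−1)) = 0.
Check two-phase: ΣzᵢKᵢ = 1.4568 > 1 and Σzᵢ/Kᵢ = 1.9649 > 1, so g(0) = 0.4568 > 0 and g(1) = -0.9649 < 0.
Newton iteration, β⁰ = 0.64:
  β = 0.6400: g = -0.21983, g' = -1.1907 → β = 0.4554
  β = 0.4554: g = -0.02540, g' = -0.9625 → β = 0.4290
  β = 0.4290: g = -0.00017, g' = -0.9502 → β = 0.4288
Converged at β = 0.4288.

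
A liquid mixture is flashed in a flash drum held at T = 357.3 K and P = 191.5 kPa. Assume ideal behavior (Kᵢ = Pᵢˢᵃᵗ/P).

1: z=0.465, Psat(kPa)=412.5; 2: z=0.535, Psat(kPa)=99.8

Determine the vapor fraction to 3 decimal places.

ψ = 0.507

Raoult's law: Kᵢ = Pᵢˢᵃᵗ/P = Pᵢˢᵃᵗ/191.5.
  K_1 = 412.5/191.5 = 2.15405, K_2 = 99.8/191.5 = 0.52115
Rachford–Rice: g(ψ) = Σ zᵢ(Kᵢ−1)/(1+ψ(Kᵢ−1)) = 0.
Feasibility: ΣzᵢKᵢ = 1.280, Σzᵢ/Kᵢ = 1.242 — both > 1, two phases present.
Binary case is linear: z₁(K₁−1)(1+ψ(K₂−1)) + z₂(K₂−1)(1+ψ(K₁−1)) = 0
⇒ ψ = [z₁(K₁−1)+z₂(K₂−1)] / [−(K₁−1)(K₂−1)] = 0.2804/0.5526 = 0.507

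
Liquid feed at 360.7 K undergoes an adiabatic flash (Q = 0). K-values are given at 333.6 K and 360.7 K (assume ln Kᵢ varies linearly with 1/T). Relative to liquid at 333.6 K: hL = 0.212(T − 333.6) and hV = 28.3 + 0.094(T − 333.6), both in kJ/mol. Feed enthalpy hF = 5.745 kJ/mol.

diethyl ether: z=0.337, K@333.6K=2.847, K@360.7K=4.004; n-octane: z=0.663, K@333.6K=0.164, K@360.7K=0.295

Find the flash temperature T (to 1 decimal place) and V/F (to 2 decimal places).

T = 343.9 K, V/F = 0.13

Adiabatic flash: solve Rachford–Rice at each trial T, then check hF = ψ·hV(T) + (1−ψ)·hL(T).
  T = 333.6 K: K = (2.847, 0.164), RR gives ψ = 0.044, H_out = 1.249 kJ/mol
  T = 360.7 K: K = (4.004, 0.295), RR gives ψ = 0.257, H_out = 12.204 kJ/mol
  T = 347.1 K: K = (3.397, 0.222), RR gives ψ = 0.157, H_out = 7.046 kJ/mol
  T = 340.4 K: K = (3.117, 0.192), RR gives ψ = 0.104, H_out = 4.295 kJ/mol
  T = 343.8 K: K = (3.257, 0.207), RR gives ψ = 0.131, H_out = 5.716 kJ/mol
  T = 345.5 K: K = (3.329, 0.215), RR gives ψ = 0.144, H_out = 6.407 kJ/mol
Linear interpolation between T = 343.8 (H_out = 5.716) and T = 345.5 (H_out = 6.407) on hF = 5.745 gives T ≈ 343.9 K, at which ψ = 0.13.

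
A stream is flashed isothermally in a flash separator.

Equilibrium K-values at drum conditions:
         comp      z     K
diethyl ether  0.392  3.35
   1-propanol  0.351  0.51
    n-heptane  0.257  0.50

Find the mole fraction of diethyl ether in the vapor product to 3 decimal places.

Rachford–Rice: g(V/F) = Σ zᵢ(Kᵢ−1)/(1+V/F(Kᵢ−1)) = 0.
g(0) = ΣzᵢKᵢ − 1 = 0.621 and g(1) = 1 − Σzᵢ/Kᵢ = -0.319, so a root lies in (0, 1).
Newton–Raphson from V/F = 0.67:
  V/F = 0.670: g = -0.0915, g' = -0.659 → V/F = 0.531
  V/F = 0.531: g = 0.0023, g' = -0.701 → V/F = 0.534
Converged at V/F = 0.534.
Compositions from xᵢ = zᵢ/(1+V/F(Kᵢ−1)), yᵢ = Kᵢxᵢ:
  diethyl ether: x = 0.174, y = 0.582
  1-propanol: x = 0.476, y = 0.243
  n-heptane: x = 0.351, y = 0.175

y_diethyl ether = 0.582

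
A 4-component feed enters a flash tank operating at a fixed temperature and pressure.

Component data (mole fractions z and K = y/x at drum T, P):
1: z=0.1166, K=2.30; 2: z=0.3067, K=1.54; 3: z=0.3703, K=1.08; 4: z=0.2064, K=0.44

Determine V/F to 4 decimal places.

Iterate (Newton) starting at V/F = 0.5:
  V/F = 0.5000: g = 0.09023, g' = -0.2549 → V/F = 0.8540
  V/F = 0.8540: g = -0.00862, g' = -0.3260 → V/F = 0.8276
  V/F = 0.8276: g = -0.00014, g' = -0.3154 → V/F = 0.8271
Converged at V/F = 0.8271.

V/F = 0.8271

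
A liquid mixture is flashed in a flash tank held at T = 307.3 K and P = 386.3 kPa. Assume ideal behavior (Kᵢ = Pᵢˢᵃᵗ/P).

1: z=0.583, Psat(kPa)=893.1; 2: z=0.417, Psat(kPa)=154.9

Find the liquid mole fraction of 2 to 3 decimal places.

x_2 = 0.687

Raoult's law: Kᵢ = Pᵢˢᵃᵗ/P = Pᵢˢᵃᵗ/386.3.
  K_1 = 893.1/386.3 = 2.31193, K_2 = 154.9/386.3 = 0.40098
Binary case is linear: z₁(K₁−1)(1+β(K₂−1)) + z₂(K₂−1)(1+β(K₁−1)) = 0
⇒ β = [z₁(K₁−1)+z₂(K₂−1)] / [−(K₁−1)(K₂−1)] = 0.5151/0.7859 = 0.655
Compositions from xᵢ = zᵢ/(1+β(Kᵢ−1)), yᵢ = Kᵢxᵢ:
  1: x = 0.313, y = 0.725
  2: x = 0.687, y = 0.275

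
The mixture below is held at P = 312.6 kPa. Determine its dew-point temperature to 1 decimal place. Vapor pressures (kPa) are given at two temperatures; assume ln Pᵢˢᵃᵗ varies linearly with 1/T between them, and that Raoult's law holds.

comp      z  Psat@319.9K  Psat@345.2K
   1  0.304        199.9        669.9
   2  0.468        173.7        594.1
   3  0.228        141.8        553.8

Dew-point temperature: Σzᵢ·P/Pᵢˢᵃᵗ(T) = 1. Interpolate ln Pᵢˢᵃᵗ = aᵢ + bᵢ/T.
  T = 319.9 K: ΣzᵢP/Pᵢˢᵃᵗ = 1.8203
  T = 345.2 K: ΣzᵢP/Pᵢˢᵃᵗ = 0.5168
  T = 332.5 K: ΣzᵢP/Pᵢˢᵃᵗ = 0.9489
  T = 326.2 K: ΣzᵢP/Pᵢˢᵃᵗ = 1.3058
  T = 329.4 K: ΣzᵢP/Pᵢˢᵃᵗ = 1.1086
  T = 330.9 K: ΣzᵢP/Pᵢˢᵃᵗ = 1.0278
  T = 331.7 K: ΣzᵢP/Pᵢˢᵃᵗ = 0.9874
  T = 331.3 K: ΣzᵢP/Pᵢˢᵃᵗ = 1.0074
Interpolating between 331.3 K and 331.7 K gives T ≈ 331.4 K.

T = 331.4 K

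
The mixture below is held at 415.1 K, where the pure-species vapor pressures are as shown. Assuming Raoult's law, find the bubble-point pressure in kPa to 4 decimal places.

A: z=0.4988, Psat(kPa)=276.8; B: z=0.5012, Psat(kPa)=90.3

Pbub = 183.3262 kPa

At the bubble point ψ → 0, so ΣzᵢKᵢ = 1 with Kᵢ = Pᵢˢᵃᵗ/P ⇒ P = ΣzᵢPᵢˢᵃᵗ.
P = 0.4988·276.8 + 0.5012·90.3 = 183.3262 kPa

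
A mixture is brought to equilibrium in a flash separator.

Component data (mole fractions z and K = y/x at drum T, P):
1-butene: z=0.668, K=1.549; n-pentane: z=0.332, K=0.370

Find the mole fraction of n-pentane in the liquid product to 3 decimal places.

x_n-pentane = 0.466

Rachford–Rice: g(V/F) = Σ zᵢ(Kᵢ−1)/(1+V/F(Kᵢ−1)) = 0.
g(0) = ΣzᵢKᵢ − 1 = 0.158 and g(1) = 1 − Σzᵢ/Kᵢ = -0.329, so a root lies in (0, 1).
Iterate (Newton) starting at V/F = 0.5:
  V/F = 0.500: g = -0.0176, g' = -0.405 → V/F = 0.457
  V/F = 0.457: g = -0.0004, g' = -0.388 → V/F = 0.456
Converged at V/F = 0.456.
Compositions from xᵢ = zᵢ/(1+V/F(Kᵢ−1)), yᵢ = Kᵢxᵢ:
  1-butene: x = 0.534, y = 0.828
  n-pentane: x = 0.466, y = 0.172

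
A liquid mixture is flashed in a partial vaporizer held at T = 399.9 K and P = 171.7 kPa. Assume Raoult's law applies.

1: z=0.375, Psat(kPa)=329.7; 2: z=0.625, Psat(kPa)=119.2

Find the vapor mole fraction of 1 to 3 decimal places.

y_1 = 0.479

Raoult's law: Kᵢ = Pᵢˢᵃᵗ/P = Pᵢˢᵃᵗ/171.7.
  K_1 = 329.7/171.7 = 1.92021, K_2 = 119.2/171.7 = 0.69423
Rachford–Rice: g(ψ) = Σ zᵢ(Kᵢ−1)/(1+ψ(Kᵢ−1)) = 0.
g(0) = ΣzᵢKᵢ − 1 = 0.154 and g(1) = 1 − Σzᵢ/Kᵢ = -0.096, so a root lies in (0, 1).
Iterate (Newton) starting at ψ = 0.5:
  ψ = 0.500: g = 0.0107, g' = -0.230 → ψ = 0.547
Converged at ψ = 0.547.
Compositions from xᵢ = zᵢ/(1+ψ(Kᵢ−1)), yᵢ = Kᵢxᵢ:
  1: x = 0.249, y = 0.479
  2: x = 0.751, y = 0.521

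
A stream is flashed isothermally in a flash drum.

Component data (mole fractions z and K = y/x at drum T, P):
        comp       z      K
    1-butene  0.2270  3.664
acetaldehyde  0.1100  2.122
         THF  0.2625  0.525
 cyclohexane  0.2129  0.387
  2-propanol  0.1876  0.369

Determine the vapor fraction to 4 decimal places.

Let ψ = V/F and solve Σ zᵢ(Kᵢ−1)/(1+ψ(Kᵢ−1)) = 0.
Feasibility: ΣzᵢKᵢ = 1.3546, Σzᵢ/Kᵢ = 1.6723 — both > 1, two phases present.
Newton–Raphson from ψ = 0.47:
  ψ = 0.4700: g = -0.16281, g' = -0.7840 → ψ = 0.2623
  ψ = 0.2623: g = 0.01151, g' = -0.9390 → ψ = 0.2746
  ψ = 0.2746: g = 0.00011, g' = -0.9215 → ψ = 0.2747
Converged at ψ = 0.2747.

ψ = 0.2747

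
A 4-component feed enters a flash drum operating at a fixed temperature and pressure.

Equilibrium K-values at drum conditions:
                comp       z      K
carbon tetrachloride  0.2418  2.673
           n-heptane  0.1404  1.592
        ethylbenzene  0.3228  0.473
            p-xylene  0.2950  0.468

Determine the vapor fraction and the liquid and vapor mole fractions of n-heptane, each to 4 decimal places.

ψ = 0.2185, x_n-heptane = 0.1243, y_n-heptane = 0.1979

Rachford–Rice: g(ψ) = Σ zᵢ(Kᵢ−1)/(1+ψ(Kᵢ−1)) = 0.
g(0) = ΣzᵢKᵢ − 1 = 0.1606 and g(1) = 1 − Σzᵢ/Kᵢ = -0.4914, so a root lies in (0, 1).
Newton–Raphson from ψ = 0.32:
  ψ = 0.3200: g = -0.06041, g' = -0.5729 → ψ = 0.2146
  ψ = 0.2146: g = 0.00247, g' = -0.6256 → ψ = 0.2185
Converged at ψ = 0.2185.
Compositions from xᵢ = zᵢ/(1+ψ(Kᵢ−1)), yᵢ = Kᵢxᵢ:
  carbon tetrachloride: x = 0.1771, y = 0.4733
  n-heptane: x = 0.1243, y = 0.1979
  ethylbenzene: x = 0.3648, y = 0.1726
  p-xylene: x = 0.3338, y = 0.1562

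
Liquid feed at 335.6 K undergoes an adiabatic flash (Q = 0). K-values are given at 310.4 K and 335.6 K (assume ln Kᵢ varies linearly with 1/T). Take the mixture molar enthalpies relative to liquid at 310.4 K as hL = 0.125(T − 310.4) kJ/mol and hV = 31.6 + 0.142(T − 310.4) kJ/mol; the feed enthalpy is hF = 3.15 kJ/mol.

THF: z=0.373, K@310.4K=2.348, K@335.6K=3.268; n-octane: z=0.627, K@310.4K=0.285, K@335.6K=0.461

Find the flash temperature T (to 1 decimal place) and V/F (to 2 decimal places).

Adiabatic flash: solve Rachford–Rice at each trial T, then check hF = ψ·hV(T) + (1−ψ)·hL(T).
  T = 310.4 K: K = (2.348, 0.285), RR gives ψ = 0.057, H_out = 1.787 kJ/mol
  T = 335.6 K: K = (3.268, 0.461), RR gives ψ = 0.416, H_out = 16.460 kJ/mol
  T = 323.0 K: K = (2.788, 0.366), RR gives ψ = 0.238, H_out = 9.132 kJ/mol
  T = 316.7 K: K = (2.563, 0.324), RR gives ψ = 0.150, H_out = 5.556 kJ/mol
  T = 313.5 K: K = (2.452, 0.304), RR gives ψ = 0.104, H_out = 3.678 kJ/mol
  T = 311.9 K: K = (2.398, 0.294), RR gives ψ = 0.080, H_out = 2.713 kJ/mol
Linear interpolation between T = 311.9 (H_out = 2.713) and T = 313.5 (H_out = 3.678) on hF = 3.15 gives T ≈ 312.6 K, at which ψ = 0.09.

T = 312.6 K, V/F = 0.09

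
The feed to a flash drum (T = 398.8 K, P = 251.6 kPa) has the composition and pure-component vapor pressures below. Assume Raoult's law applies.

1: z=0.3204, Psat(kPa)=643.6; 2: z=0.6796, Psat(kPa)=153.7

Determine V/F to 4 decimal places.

Raoult's law: Kᵢ = Pᵢˢᵃᵗ/P = Pᵢˢᵃᵗ/251.6.
  K_1 = 643.6/251.6 = 2.558029, K_2 = 153.7/251.6 = 0.610890
Binary case is linear: z₁(K₁−1)(1+V/F(K₂−1)) + z₂(K₂−1)(1+V/F(K₁−1)) = 0
⇒ V/F = [z₁(K₁−1)+z₂(K₂−1)] / [−(K₁−1)(K₂−1)] = 0.23475/0.60624 = 0.3872

V/F = 0.3872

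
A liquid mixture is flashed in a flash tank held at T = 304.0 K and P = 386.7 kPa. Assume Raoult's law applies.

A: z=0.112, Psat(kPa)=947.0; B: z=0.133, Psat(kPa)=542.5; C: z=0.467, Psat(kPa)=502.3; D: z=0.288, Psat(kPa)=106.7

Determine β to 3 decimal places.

Raoult's law: Kᵢ = Pᵢˢᵃᵗ/P = Pᵢˢᵃᵗ/386.7.
  K_A = 947.0/386.7 = 2.44893, K_B = 542.5/386.7 = 1.40290, K_C = 502.3/386.7 = 1.29894, K_D = 106.7/386.7 = 0.27592
Let β = V/F and solve Σ zᵢ(Kᵢ−1)/(1+β(Kᵢ−1)) = 0.
Feasibility: ΣzᵢKᵢ = 1.147, Σzᵢ/Kᵢ = 1.544 — both > 1, two phases present.
Iterate (Newton) starting at β = 0.48:
  β = 0.480: g = -0.0569, g' = -0.484 → β = 0.362
  β = 0.362: g = -0.0036, g' = -0.429 → β = 0.354
Converged at β = 0.354.

β = 0.354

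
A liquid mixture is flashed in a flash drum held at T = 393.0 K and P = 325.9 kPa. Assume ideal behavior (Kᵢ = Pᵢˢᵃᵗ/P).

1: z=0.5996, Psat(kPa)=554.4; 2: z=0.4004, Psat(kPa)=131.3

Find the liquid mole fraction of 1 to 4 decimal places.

Raoult's law: Kᵢ = Pᵢˢᵃᵗ/P = Pᵢˢᵃᵗ/325.9.
  K_1 = 554.4/325.9 = 1.701135, K_2 = 131.3/325.9 = 0.402884
Binary case is linear: z₁(K₁−1)(1+ψ(K₂−1)) + z₂(K₂−1)(1+ψ(K₁−1)) = 0
⇒ ψ = [z₁(K₁−1)+z₂(K₂−1)] / [−(K₁−1)(K₂−1)] = 0.18132/0.41866 = 0.4331
Compositions from xᵢ = zᵢ/(1+ψ(Kᵢ−1)), yᵢ = Kᵢxᵢ:
  1: x = 0.4599, y = 0.7824
  2: x = 0.5401, y = 0.2176

x_1 = 0.4599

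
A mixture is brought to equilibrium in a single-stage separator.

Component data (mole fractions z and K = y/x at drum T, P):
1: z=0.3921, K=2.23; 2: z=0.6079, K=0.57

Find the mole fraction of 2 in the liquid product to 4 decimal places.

x_2 = 0.7410

Newton–Raphson from ψ = 0.55:
  ψ = 0.5500: g = -0.05469, g' = -0.4039 → ψ = 0.4146
  ψ = 0.4146: g = 0.00130, g' = -0.4267 → ψ = 0.4176
Converged at ψ = 0.4176.
Compositions from xᵢ = zᵢ/(1+ψ(Kᵢ−1)), yᵢ = Kᵢxᵢ:
  1: x = 0.2590, y = 0.5777
  2: x = 0.7410, y = 0.4223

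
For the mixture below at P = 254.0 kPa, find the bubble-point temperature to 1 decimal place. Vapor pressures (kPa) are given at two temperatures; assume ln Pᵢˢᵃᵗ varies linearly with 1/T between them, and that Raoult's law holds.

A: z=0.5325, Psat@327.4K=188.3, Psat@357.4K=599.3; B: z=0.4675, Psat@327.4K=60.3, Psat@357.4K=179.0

Bubble-point temperature: ΣzᵢPᵢˢᵃᵗ(T) = P. Interpolate ln Pᵢˢᵃᵗ = aᵢ + bᵢ/T.
  T = 327.4 K: ΣzᵢPᵢˢᵃᵗ = 128.46 kPa
  T = 357.4 K: ΣzᵢPᵢˢᵃᵗ = 402.81 kPa
  T = 342.4 K: ΣzᵢPᵢˢᵃᵗ = 233.22 kPa
  T = 349.9 K: ΣzᵢPᵢˢᵃᵗ = 308.29 kPa
  T = 346.1 K: ΣzᵢPᵢˢᵃᵗ = 268.05 kPa
  T = 344.2 K: ΣzᵢPᵢˢᵃᵗ = 249.65 kPa
  T = 345.1 K: ΣzᵢPᵢˢᵃᵗ = 258.23 kPa
Interpolating between 344.2 K and 345.1 K gives T ≈ 344.7 K.

T = 344.7 K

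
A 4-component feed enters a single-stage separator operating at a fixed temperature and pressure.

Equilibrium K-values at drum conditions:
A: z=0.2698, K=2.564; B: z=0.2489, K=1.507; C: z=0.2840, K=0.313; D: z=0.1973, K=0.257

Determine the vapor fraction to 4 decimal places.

Let ψ = V/F and solve Σ zᵢ(Kᵢ−1)/(1+ψ(Kᵢ−1)) = 0.
Check two-phase: ΣzᵢKᵢ = 1.2065 > 1 and Σzᵢ/Kᵢ = 1.9454 > 1, so g(0) = 0.2065 > 0 and g(1) = -0.9454 < 0.
Iterate (Newton) starting at ψ = 0.5:
  ψ = 0.5000: g = -0.19297, g' = -0.8353 → ψ = 0.2690
  ψ = 0.2690: g = -0.01447, g' = -0.7483 → ψ = 0.2496
  ψ = 0.2496: g = 0.00003, g' = -0.7512 → ψ = 0.2497
Converged at ψ = 0.2497.

ψ = 0.2497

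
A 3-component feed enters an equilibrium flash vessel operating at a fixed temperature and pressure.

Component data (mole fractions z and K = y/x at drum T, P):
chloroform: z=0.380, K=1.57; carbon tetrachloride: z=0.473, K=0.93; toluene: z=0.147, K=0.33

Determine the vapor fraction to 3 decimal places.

Material balance + equilibrium reduce to Σ zᵢ(Kᵢ−1)/(1+ψ(Kᵢ−1)) = 0.
Check two-phase: ΣzᵢKᵢ = 1.085 > 1 and Σzᵢ/Kᵢ = 1.196 > 1, so g(0) = 0.085 > 0 and g(1) = -0.196 < 0.
Newton–Raphson from ψ = 0.5:
  ψ = 0.500: g = -0.0139, g' = -0.226 → ψ = 0.439
  ψ = 0.439: g = -0.0004, g' = -0.214 → ψ = 0.437
Converged at ψ = 0.437.

ψ = 0.437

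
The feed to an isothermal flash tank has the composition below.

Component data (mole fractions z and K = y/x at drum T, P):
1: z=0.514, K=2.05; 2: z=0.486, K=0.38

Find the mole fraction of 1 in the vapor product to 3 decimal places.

y_1 = 0.761

Material balance + equilibrium reduce to Σ zᵢ(Kᵢ−1)/(1+β(Kᵢ−1)) = 0.
g(0) = ΣzᵢKᵢ − 1 = 0.238 and g(1) = 1 − Σzᵢ/Kᵢ = -0.530, so a root lies in (0, 1).
Iterate (Newton) starting at β = 0.5:
  β = 0.500: g = -0.0828, g' = -0.636 → β = 0.370
  β = 0.370: g = -0.0022, g' = -0.609 → β = 0.366
Converged at β = 0.366.
Compositions from xᵢ = zᵢ/(1+β(Kᵢ−1)), yᵢ = Kᵢxᵢ:
  1: x = 0.371, y = 0.761
  2: x = 0.629, y = 0.239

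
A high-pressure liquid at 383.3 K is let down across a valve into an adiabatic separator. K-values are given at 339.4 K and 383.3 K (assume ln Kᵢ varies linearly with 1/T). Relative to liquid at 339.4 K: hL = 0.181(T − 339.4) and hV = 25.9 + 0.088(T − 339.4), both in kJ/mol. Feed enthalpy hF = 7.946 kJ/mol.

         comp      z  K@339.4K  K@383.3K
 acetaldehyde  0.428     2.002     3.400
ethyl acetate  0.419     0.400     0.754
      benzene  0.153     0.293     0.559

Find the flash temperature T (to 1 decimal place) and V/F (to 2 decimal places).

T = 346.8 K, V/F = 0.26

Adiabatic flash: solve Rachford–Rice at each trial T, then check hF = ψ·hV(T) + (1−ψ)·hL(T).
  T = 339.4 K: K = (2.002, 0.400, 0.293), RR gives ψ = 0.110, H_out = 2.841 kJ/mol
  T = 383.3 K: K = (3.400, 0.754, 0.559), RR gives ψ = 1.000, H_out = 29.763 kJ/mol
  T = 361.4 K: K = (2.653, 0.560, 0.413), RR gives ψ = 0.541, H_out = 16.892 kJ/mol
  T = 350.4 K: K = (2.315, 0.476, 0.350), RR gives ψ = 0.330, H_out = 10.211 kJ/mol
  T = 344.9 K: K = (2.155, 0.437, 0.321), RR gives ψ = 0.224, H_out = 6.690 kJ/mol
  T = 347.6 K: K = (2.233, 0.456, 0.335), RR gives ψ = 0.277, H_out = 8.448 kJ/mol
  T = 346.2 K: K = (2.192, 0.446, 0.327), RR gives ψ = 0.250, H_out = 7.545 kJ/mol
Linear interpolation between T = 346.2 (H_out = 7.545) and T = 347.6 (H_out = 8.448) on hF = 7.946 gives T ≈ 346.8 K, at which ψ = 0.26.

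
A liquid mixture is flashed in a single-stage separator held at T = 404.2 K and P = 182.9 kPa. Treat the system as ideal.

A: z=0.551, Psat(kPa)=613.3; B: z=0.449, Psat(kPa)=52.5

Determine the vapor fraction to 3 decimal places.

Raoult's law: Kᵢ = Pᵢˢᵃᵗ/P = Pᵢˢᵃᵗ/182.9.
  K_A = 613.3/182.9 = 3.35320, K_B = 52.5/182.9 = 0.28704
Binary case is linear: z₁(K₁−1)(1+ψ(K₂−1)) + z₂(K₂−1)(1+ψ(K₁−1)) = 0
⇒ ψ = [z₁(K₁−1)+z₂(K₂−1)] / [−(K₁−1)(K₂−1)] = 0.9765/1.6777 = 0.582

ψ = 0.582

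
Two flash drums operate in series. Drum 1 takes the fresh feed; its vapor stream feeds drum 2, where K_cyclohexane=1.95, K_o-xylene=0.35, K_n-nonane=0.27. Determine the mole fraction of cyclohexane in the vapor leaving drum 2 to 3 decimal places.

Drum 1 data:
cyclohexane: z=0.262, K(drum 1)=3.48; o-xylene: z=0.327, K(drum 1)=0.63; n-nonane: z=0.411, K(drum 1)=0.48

y_cyclohexane (drum 2) = 0.821

Drum 1:
Newton iteration, ψ₁⁰ = 0.65:
  ψ₁ = 0.650: g = -0.2334, g' = -0.567 → ψ₁ = 0.239
  ψ₁ = 0.239: g = 0.0315, g' = -0.835 → ψ₁ = 0.276
  ψ₁ = 0.276: g = 0.0012, g' = -0.774 → ψ₁ = 0.278
Converged at ψ₁ = 0.278.
Drum-1 compositions:
  cyclohexane: x = 0.155, y = 0.540
  o-xylene: x = 0.364, y = 0.230
  n-nonane: x = 0.480, y = 0.231
Drum-2 feed = drum-1 vapor: z₂ = (0.5398, 0.2296, 0.2306).
Drum 2:
Material balance + equilibrium reduce to Σ zᵢ(Kᵢ−1)/(1+ψ₂(Kᵢ−1)) = 0.
g(0) = ΣzᵢKᵢ − 1 = 0.195 and g(1) = 1 − Σzᵢ/Kᵢ = -0.787, so a root lies in (0, 1).
Newton iteration, ψ₂⁰ = 0.5:
  ψ₂ = 0.500: g = -0.1386, g' = -0.742 → ψ₂ = 0.313
  ψ₂ = 0.313: g = -0.0104, g' = -0.649 → ψ₂ = 0.297
Converged at ψ₂ = 0.297.
  cyclohexane: x = 0.421, y = 0.821
  o-xylene: x = 0.285, y = 0.100
  n-nonane: x = 0.294, y = 0.080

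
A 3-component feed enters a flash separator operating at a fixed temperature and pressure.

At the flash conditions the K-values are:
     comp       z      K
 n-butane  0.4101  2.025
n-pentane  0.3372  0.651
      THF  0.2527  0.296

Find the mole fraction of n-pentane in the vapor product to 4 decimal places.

y_n-pentane = 0.2387

Newton iteration, V/F⁰ = 0.45:
  V/F = 0.4500: g = -0.11234, g' = -0.5279 → V/F = 0.2372
  V/F = 0.2372: g = -0.00373, g' = -0.5081 → V/F = 0.2299
Converged at V/F = 0.2299.
Compositions from xᵢ = zᵢ/(1+V/F(Kᵢ−1)), yᵢ = Kᵢxᵢ:
  n-butane: x = 0.3319, y = 0.6721
  n-pentane: x = 0.3666, y = 0.2387
  THF: x = 0.3015, y = 0.0892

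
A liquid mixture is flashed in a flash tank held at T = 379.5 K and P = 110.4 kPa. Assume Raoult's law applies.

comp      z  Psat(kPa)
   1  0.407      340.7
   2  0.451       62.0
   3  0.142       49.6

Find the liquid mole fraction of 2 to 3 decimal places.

x_2 = 0.607

Raoult's law: Kᵢ = Pᵢˢᵃᵗ/P = Pᵢˢᵃᵗ/110.4.
  K_1 = 340.7/110.4 = 3.08605, K_2 = 62.0/110.4 = 0.56159, K_3 = 49.6/110.4 = 0.44928
Let ψ = V/F and solve Σ zᵢ(Kᵢ−1)/(1+ψ(Kᵢ−1)) = 0.
Feasibility: ΣzᵢKᵢ = 1.573, Σzᵢ/Kᵢ = 1.251 — both > 1, two phases present.
Iterate (Newton) starting at ψ = 0.49:
  ψ = 0.490: g = 0.0609, g' = -0.655 → ψ = 0.583
  ψ = 0.583: g = 0.0022, g' = -0.610 → ψ = 0.587
Converged at ψ = 0.587.
Compositions from xᵢ = zᵢ/(1+ψ(Kᵢ−1)), yᵢ = Kᵢxᵢ:
  1: x = 0.183, y = 0.565
  2: x = 0.607, y = 0.341
  3: x = 0.210, y = 0.094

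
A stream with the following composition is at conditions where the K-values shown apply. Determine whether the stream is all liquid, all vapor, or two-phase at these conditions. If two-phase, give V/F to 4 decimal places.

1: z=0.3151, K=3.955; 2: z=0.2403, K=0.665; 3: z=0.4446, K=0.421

two-phase, V/F = 0.3986

ΣzᵢKᵢ = 1.5932; Σzᵢ/Kᵢ = 1.4971.
Both exceed 1, so a two-phase solution exists.
Let ψ = V/F and solve Σ zᵢ(Kᵢ−1)/(1+ψ(Kᵢ−1)) = 0.
Newton iteration, ψ⁰ = 0.5:
  ψ = 0.5000: g = -0.08318, g' = -0.7824 → ψ = 0.3937
  ψ = 0.3937: g = 0.00425, g' = -0.8737 → ψ = 0.3986
Converged at ψ = 0.3986.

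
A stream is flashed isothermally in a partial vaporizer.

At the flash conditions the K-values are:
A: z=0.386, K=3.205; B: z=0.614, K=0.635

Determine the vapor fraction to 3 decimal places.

ψ = 0.779

Binary case is linear: z₁(K₁−1)(1+ψ(K₂−1)) + z₂(K₂−1)(1+ψ(K₁−1)) = 0
⇒ ψ = [z₁(K₁−1)+z₂(K₂−1)] / [−(K₁−1)(K₂−1)] = 0.6270/0.8048 = 0.779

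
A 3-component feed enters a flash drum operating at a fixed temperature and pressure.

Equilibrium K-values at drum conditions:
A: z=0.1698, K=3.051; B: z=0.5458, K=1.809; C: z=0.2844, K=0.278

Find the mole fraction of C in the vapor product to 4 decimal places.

y_C = 0.1625

Material balance + equilibrium reduce to Σ zᵢ(Kᵢ−1)/(1+V/F(Kᵢ−1)) = 0.
Check two-phase: ΣzᵢKᵢ = 1.5845 > 1 and Σzᵢ/Kᵢ = 1.3804 > 1, so g(0) = 0.5845 > 0 and g(1) = -0.3804 < 0.
Newton iteration, V/F⁰ = 0.5:
  V/F = 0.5000: g = 0.16498, g' = -0.7183 → V/F = 0.7297
  V/F = 0.7297: g = -0.01682, g' = -0.9180 → V/F = 0.7114
  V/F = 0.7114: g = -0.00027, g' = -0.8887 → V/F = 0.7111
Converged at V/F = 0.7111.
Compositions from xᵢ = zᵢ/(1+V/F(Kᵢ−1)), yᵢ = Kᵢxᵢ:
  A: x = 0.0691, y = 0.2107
  B: x = 0.3465, y = 0.6268
  C: x = 0.5844, y = 0.1625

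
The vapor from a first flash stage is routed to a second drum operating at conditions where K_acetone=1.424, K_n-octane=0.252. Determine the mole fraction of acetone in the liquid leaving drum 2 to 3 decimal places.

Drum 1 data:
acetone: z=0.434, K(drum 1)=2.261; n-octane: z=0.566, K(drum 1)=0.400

x_acetone (drum 2) = 0.638

Drum 1:
Newton–Raphson from ψ₁ = 0.42:
  ψ₁ = 0.420: g = -0.0962, g' = -0.659 → ψ₁ = 0.274
Converged at ψ₁ = 0.274.
Drum-1 compositions:
  acetone: x = 0.322, y = 0.729
  n-octane: x = 0.678, y = 0.271
Drum-2 feed = drum-1 vapor: z₂ = (0.7290, 0.2710).
Drum 2:
Material balance + equilibrium reduce to Σ zᵢ(Kᵢ−1)/(1+ψ₂(Kᵢ−1)) = 0.
Check two-phase: ΣzᵢKᵢ = 1.106 > 1 and Σzᵢ/Kᵢ = 1.587 > 1, so g(0) = 0.106 > 0 and g(1) = -0.587 < 0.
Newton iteration, ψ₂⁰ = 0.42:
  ψ₂ = 0.420: g = -0.0332, g' = -0.417 → ψ₂ = 0.340
  ψ₂ = 0.340: g = -0.0018, g' = -0.373 → ψ₂ = 0.335
Converged at ψ₂ = 0.335.
  acetone: x = 0.638, y = 0.909
  n-octane: x = 0.362, y = 0.091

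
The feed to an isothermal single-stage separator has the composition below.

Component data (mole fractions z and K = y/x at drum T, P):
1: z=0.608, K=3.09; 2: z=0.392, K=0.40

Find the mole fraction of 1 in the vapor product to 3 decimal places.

y_1 = 0.689

Rachford–Rice: g(ψ) = Σ zᵢ(Kᵢ−1)/(1+ψ(Kᵢ−1)) = 0.
Check two-phase: ΣzᵢKᵢ = 2.036 > 1 and Σzᵢ/Kᵢ = 1.177 > 1, so g(0) = 1.036 > 0 and g(1) = -0.177 < 0.
Binary case is linear: z₁(K₁−1)(1+ψ(K₂−1)) + z₂(K₂−1)(1+ψ(K₁−1)) = 0
⇒ ψ = [z₁(K₁−1)+z₂(K₂−1)] / [−(K₁−1)(K₂−1)] = 1.0355/1.2540 = 0.826
Compositions from xᵢ = zᵢ/(1+ψ(Kᵢ−1)), yᵢ = Kᵢxᵢ:
  1: x = 0.223, y = 0.689
  2: x = 0.777, y = 0.311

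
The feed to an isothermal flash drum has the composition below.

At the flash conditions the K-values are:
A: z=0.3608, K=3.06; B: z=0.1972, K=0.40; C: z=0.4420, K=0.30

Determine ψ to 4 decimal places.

ψ = 0.2284

Let ψ = V/F and solve Σ zᵢ(Kᵢ−1)/(1+ψ(Kᵢ−1)) = 0.
Feasibility: ΣzᵢKᵢ = 1.3155, Σzᵢ/Kᵢ = 2.0842 — both > 1, two phases present.
Iterate (Newton) starting at ψ = 0.5:
  ψ = 0.5000: g = -0.27890, g' = -1.0290 → ψ = 0.2290
  ψ = 0.2290: g = -0.00059, g' = -1.1095 → ψ = 0.2284
Converged at ψ = 0.2284.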